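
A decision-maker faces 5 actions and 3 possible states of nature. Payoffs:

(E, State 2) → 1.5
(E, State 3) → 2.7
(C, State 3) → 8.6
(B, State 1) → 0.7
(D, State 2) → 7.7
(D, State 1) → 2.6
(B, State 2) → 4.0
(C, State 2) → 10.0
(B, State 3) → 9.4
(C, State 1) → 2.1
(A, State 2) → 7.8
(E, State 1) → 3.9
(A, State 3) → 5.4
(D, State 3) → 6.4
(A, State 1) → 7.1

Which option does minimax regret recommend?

Column bests: State 1=7.1, State 2=10.0, State 3=9.4.
A regrets: 0.0, 2.2, 4.0 → max 4.0
B regrets: 6.4, 6.0, 0.0 → max 6.4
C regrets: 5.0, 0.0, 0.8 → max 5.0
D regrets: 4.5, 2.3, 3.0 → max 4.5
E regrets: 3.2, 8.5, 6.7 → max 8.5
Smallest max regret = 4.0 → A.

A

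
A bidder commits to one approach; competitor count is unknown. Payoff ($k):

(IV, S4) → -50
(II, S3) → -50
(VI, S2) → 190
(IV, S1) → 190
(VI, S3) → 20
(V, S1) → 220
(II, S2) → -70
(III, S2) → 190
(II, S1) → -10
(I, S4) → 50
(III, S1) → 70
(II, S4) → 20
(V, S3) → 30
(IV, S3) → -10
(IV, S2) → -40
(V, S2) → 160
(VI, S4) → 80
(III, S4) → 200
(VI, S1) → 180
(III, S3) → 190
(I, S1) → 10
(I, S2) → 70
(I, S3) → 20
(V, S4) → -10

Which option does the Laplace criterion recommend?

III

Row averages: I=37.5, II=-27.5, III=162.5, IV=22.5, V=100, VI=117.5
Highest average = 162.5 → III.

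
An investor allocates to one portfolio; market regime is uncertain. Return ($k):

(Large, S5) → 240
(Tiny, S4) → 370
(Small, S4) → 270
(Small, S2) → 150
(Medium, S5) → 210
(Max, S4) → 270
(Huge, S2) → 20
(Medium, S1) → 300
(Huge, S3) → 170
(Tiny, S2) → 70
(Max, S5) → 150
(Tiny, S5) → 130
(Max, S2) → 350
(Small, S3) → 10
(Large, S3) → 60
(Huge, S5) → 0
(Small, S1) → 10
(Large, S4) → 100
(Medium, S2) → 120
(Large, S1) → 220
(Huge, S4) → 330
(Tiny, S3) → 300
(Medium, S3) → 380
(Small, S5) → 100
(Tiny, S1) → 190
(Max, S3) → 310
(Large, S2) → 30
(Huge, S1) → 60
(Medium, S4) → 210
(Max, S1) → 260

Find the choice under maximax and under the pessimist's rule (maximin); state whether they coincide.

maximax → Medium; maximin → Max (disagree)

Row maxima: Tiny=370, Small=270, Medium=380, Large=240, Huge=330, Max=350
Best best-case = 380 → Medium.
Row minima: Tiny=70, Small=10, Medium=120, Large=30, Huge=0, Max=150
Best worst-case = 150 → Max.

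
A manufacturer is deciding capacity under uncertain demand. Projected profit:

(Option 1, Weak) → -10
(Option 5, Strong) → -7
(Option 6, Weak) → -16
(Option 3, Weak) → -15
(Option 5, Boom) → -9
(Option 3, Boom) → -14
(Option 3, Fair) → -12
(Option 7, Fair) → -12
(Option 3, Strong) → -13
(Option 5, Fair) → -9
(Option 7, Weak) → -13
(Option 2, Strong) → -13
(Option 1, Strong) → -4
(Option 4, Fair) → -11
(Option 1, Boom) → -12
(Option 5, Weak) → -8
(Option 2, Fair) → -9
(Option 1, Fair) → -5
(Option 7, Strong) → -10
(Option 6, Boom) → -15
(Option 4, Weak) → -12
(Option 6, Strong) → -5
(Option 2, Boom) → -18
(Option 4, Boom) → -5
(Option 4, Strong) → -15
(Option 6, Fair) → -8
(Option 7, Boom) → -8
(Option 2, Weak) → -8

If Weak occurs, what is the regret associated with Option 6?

Best payoff under Weak is -8.
Regret = -8 − (-16) = 8.

8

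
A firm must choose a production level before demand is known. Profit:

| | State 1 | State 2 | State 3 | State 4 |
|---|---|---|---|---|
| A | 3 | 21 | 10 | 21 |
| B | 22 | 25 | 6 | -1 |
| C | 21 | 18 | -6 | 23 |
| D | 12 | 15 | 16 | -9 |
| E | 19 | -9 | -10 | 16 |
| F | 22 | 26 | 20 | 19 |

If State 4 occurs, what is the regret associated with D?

Best payoff under State 4 is 23.
Regret = 23 − (-9) = 32.

32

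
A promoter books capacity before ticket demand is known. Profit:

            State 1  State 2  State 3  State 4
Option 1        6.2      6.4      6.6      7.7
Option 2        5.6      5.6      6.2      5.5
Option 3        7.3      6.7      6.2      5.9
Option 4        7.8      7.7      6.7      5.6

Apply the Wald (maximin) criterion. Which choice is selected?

Option 1

Row minima: Option 1=6.2, Option 2=5.5, Option 3=5.9, Option 4=5.6
Best worst-case = 6.2 → Option 1.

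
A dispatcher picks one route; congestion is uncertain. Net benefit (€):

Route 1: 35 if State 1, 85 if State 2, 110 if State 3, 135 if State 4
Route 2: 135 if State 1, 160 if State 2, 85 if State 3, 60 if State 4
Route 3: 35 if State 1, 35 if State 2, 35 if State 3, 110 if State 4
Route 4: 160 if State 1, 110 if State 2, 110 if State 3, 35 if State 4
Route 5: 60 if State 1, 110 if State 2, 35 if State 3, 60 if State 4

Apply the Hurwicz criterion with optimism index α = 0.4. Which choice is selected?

Route 2

Route 1: 0.4·135 + 0.6·35 = 75
Route 2: 0.4·160 + 0.6·60 = 100
Route 3: 0.4·110 + 0.6·35 = 65
Route 4: 0.4·160 + 0.6·35 = 85
Route 5: 0.4·110 + 0.6·35 = 65
Highest Hurwicz score = 100 → Route 2.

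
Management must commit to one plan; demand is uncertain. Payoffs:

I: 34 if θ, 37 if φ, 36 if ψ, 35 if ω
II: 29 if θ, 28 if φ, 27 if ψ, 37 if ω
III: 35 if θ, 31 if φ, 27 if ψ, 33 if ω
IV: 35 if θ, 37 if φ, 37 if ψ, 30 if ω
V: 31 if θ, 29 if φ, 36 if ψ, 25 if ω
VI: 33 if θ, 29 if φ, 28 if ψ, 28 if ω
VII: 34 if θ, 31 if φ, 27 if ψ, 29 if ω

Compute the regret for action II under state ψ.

10

Best payoff under ψ is 37.
Regret = 37 − 27 = 10.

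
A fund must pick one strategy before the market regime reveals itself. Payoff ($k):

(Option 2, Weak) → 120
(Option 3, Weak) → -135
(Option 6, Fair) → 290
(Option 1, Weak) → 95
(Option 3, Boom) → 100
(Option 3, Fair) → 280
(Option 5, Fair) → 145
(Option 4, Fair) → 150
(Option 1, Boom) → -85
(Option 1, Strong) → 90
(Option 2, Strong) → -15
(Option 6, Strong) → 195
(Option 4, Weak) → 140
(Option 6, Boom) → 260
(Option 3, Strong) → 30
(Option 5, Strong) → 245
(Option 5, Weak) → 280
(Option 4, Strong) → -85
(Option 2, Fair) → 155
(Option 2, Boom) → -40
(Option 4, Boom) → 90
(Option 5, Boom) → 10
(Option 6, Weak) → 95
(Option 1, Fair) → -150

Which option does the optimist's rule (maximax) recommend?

Option 6

Row maxima: Option 1=95, Option 2=155, Option 3=280, Option 4=150, Option 5=280, Option 6=290
Best best-case = 290 → Option 6.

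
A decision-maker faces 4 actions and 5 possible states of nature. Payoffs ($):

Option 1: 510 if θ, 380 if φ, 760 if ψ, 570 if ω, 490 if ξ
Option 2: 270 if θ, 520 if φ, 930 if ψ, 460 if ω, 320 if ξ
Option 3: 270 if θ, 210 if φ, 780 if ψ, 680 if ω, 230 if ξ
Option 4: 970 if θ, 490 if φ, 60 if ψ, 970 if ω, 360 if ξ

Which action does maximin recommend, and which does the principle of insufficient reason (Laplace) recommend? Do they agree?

Row minima: Option 1=380, Option 2=270, Option 3=210, Option 4=60
Best worst-case = 380 → Option 1.
Row averages: Option 1=542, Option 2=500, Option 3=434, Option 4=570
Highest average = 570 → Option 4.

maximin → Option 1; laplace → Option 4 (disagree)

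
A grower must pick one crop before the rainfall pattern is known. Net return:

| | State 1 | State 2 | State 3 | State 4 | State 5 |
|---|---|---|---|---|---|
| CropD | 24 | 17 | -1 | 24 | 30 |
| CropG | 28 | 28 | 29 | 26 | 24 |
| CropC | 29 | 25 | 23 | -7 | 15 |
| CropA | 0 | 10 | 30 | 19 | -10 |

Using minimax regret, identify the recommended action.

CropG

Column bests: State 1=29, State 2=28, State 3=30, State 4=26, State 5=30.
CropD regrets: 5, 11, 31, 2, 0 → max 31
CropG regrets: 1, 0, 1, 0, 6 → max 6
CropC regrets: 0, 3, 7, 33, 15 → max 33
CropA regrets: 29, 18, 0, 7, 40 → max 40
Smallest max regret = 6 → CropG.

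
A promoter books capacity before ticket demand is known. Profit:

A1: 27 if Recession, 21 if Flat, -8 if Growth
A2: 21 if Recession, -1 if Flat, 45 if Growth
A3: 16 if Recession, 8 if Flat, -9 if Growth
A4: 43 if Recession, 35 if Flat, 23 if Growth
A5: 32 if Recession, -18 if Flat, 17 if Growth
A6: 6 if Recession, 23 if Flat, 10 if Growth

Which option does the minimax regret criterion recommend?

Column bests: Recession=43, Flat=35, Growth=45.
A1 regrets: 16, 14, 53 → max 53
A2 regrets: 22, 36, 0 → max 36
A3 regrets: 27, 27, 54 → max 54
A4 regrets: 0, 0, 22 → max 22
A5 regrets: 11, 53, 28 → max 53
A6 regrets: 37, 12, 35 → max 37
Smallest max regret = 22 → A4.

A4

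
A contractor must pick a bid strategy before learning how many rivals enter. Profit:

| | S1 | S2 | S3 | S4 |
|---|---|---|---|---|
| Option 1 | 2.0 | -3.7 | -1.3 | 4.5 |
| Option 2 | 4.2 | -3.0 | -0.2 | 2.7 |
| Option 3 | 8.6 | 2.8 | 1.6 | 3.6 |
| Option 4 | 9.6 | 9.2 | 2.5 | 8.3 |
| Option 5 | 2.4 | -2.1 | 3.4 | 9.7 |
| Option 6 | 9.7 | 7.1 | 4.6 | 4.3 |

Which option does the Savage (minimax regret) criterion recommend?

Column bests: S1=9.7, S2=9.2, S3=4.6, S4=9.7.
Option 1 regrets: 7.7, 12.9, 5.9, 5.2 → max 12.9
Option 2 regrets: 5.5, 12.2, 4.8, 7.0 → max 12.2
Option 3 regrets: 1.1, 6.4, 3.0, 6.1 → max 6.4
Option 4 regrets: 0.1, 0.0, 2.1, 1.4 → max 2.1
Option 5 regrets: 7.3, 11.3, 1.2, 0.0 → max 11.3
Option 6 regrets: 0.0, 2.1, 0.0, 5.4 → max 5.4
Smallest max regret = 2.1 → Option 4.

Option 4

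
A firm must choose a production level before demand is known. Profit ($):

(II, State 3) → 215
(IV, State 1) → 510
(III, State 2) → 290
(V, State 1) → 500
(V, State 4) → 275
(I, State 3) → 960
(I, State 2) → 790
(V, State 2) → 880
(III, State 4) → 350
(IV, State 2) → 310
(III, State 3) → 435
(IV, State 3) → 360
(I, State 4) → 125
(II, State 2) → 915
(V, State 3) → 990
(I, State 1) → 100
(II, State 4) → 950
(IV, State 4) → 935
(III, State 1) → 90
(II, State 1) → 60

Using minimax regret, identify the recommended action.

Column bests: State 1=510, State 2=915, State 3=990, State 4=950.
I regrets: 410, 125, 30, 825 → max 825
II regrets: 450, 0, 775, 0 → max 775
III regrets: 420, 625, 555, 600 → max 625
IV regrets: 0, 605, 630, 15 → max 630
V regrets: 10, 35, 0, 675 → max 675
Smallest max regret = 625 → III.

III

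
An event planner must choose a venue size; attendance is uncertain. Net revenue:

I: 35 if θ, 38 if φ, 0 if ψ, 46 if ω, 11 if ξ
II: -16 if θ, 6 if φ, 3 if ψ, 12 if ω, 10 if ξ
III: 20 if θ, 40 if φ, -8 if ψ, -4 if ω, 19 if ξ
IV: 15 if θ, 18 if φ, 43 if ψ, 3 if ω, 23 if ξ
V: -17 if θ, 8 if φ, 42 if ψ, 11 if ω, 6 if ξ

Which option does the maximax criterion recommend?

Row maxima: I=46, II=12, III=40, IV=43, V=42
Best best-case = 46 → I.

I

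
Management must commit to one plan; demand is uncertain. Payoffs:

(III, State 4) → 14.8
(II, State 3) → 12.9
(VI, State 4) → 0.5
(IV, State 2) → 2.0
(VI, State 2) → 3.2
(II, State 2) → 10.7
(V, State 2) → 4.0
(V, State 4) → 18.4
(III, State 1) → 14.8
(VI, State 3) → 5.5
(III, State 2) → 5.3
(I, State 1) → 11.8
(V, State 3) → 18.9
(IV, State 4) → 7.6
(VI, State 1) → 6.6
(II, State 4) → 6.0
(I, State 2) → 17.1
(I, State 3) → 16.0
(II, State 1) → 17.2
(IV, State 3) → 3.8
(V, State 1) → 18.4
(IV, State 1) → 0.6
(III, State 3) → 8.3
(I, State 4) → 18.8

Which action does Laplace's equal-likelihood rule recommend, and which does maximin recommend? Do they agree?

laplace → I; maximin → I (agree)

Row averages: I=15.925, II=11.7, III=10.8, IV=3.5, V=14.925, VI=3.95
Highest average = 15.925 → I.
Row minima: I=11.8, II=6.0, III=5.3, IV=0.6, V=4.0, VI=0.5
Best worst-case = 11.8 → I.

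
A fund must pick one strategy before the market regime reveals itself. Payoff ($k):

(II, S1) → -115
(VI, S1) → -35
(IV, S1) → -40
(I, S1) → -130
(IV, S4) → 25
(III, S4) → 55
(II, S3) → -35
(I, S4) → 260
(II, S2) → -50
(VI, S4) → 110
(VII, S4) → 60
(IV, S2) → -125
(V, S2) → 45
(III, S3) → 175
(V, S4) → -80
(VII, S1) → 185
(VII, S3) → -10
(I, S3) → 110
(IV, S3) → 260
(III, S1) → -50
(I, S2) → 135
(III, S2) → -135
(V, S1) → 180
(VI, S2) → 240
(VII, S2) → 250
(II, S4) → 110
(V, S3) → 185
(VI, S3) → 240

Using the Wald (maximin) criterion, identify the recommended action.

VII

Row minima: I=-130, II=-115, III=-135, IV=-125, V=-80, VI=-35, VII=-10
Best worst-case = -10 → VII.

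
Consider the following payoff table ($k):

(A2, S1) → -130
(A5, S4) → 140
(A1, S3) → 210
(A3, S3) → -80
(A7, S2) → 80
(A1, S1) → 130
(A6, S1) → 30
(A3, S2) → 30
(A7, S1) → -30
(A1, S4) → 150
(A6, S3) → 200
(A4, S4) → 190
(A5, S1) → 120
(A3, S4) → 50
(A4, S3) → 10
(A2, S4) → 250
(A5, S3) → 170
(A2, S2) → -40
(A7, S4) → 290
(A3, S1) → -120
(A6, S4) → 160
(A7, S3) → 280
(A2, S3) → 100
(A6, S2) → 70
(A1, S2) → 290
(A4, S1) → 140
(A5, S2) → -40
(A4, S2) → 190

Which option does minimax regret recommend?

Column bests: S1=140, S2=290, S3=280, S4=290.
A1 regrets: 10, 0, 70, 140 → max 140
A2 regrets: 270, 330, 180, 40 → max 330
A3 regrets: 260, 260, 360, 240 → max 360
A4 regrets: 0, 100, 270, 100 → max 270
A5 regrets: 20, 330, 110, 150 → max 330
A6 regrets: 110, 220, 80, 130 → max 220
A7 regrets: 170, 210, 0, 0 → max 210
Smallest max regret = 140 → A1.

A1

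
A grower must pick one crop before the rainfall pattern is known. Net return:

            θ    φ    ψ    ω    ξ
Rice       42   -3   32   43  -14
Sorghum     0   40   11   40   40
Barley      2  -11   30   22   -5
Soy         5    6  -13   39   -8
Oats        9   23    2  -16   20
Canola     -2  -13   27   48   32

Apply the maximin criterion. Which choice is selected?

Row minima: Rice=-14, Sorghum=0, Barley=-11, Soy=-13, Oats=-16, Canola=-13
Best worst-case = 0 → Sorghum.

Sorghum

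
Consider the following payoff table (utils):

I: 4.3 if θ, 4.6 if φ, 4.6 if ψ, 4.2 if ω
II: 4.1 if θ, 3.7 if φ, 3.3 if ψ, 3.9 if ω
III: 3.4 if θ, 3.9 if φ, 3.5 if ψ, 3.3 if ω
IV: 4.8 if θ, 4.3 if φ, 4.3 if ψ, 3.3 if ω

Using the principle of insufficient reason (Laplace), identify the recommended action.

Row averages: I=4.425, II=3.75, III=3.525, IV=4.175
Highest average = 4.425 → I.

I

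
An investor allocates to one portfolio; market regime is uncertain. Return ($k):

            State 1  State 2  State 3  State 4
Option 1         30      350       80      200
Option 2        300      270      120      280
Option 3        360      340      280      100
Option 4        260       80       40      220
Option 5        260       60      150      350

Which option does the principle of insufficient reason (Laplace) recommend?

Row averages: Option 1=165, Option 2=242.5, Option 3=270, Option 4=150, Option 5=205
Highest average = 270 → Option 3.

Option 3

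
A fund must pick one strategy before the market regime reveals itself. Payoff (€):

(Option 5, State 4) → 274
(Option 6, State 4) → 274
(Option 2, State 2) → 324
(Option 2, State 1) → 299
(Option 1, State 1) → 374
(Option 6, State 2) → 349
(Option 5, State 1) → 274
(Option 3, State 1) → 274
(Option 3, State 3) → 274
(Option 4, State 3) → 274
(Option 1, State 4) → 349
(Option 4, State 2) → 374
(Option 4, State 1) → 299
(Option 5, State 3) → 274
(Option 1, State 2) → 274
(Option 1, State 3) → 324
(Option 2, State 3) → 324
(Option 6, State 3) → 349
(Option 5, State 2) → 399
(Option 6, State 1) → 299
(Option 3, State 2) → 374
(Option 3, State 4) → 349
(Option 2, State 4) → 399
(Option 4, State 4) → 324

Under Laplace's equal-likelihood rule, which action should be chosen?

Row averages: Option 1=330.25, Option 2=336.5, Option 3=317.75, Option 4=317.75, Option 5=305.25, Option 6=317.75
Highest average = 336.5 → Option 2.

Option 2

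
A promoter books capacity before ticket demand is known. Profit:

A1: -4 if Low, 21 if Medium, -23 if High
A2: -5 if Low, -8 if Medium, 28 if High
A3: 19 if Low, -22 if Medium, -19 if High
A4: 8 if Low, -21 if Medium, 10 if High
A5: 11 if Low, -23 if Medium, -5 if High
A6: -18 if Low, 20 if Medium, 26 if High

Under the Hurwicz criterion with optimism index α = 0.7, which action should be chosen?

A2

A1: 0.7·21 + 0.3·(-23) = 7.8
A2: 0.7·28 + 0.3·(-8) = 17.2
A3: 0.7·19 + 0.3·(-22) = 6.7
A4: 0.7·10 + 0.3·(-21) = 0.7
A5: 0.7·11 + 0.3·(-23) = 0.8
A6: 0.7·26 + 0.3·(-18) = 12.8
Highest Hurwicz score = 17.2 → A2.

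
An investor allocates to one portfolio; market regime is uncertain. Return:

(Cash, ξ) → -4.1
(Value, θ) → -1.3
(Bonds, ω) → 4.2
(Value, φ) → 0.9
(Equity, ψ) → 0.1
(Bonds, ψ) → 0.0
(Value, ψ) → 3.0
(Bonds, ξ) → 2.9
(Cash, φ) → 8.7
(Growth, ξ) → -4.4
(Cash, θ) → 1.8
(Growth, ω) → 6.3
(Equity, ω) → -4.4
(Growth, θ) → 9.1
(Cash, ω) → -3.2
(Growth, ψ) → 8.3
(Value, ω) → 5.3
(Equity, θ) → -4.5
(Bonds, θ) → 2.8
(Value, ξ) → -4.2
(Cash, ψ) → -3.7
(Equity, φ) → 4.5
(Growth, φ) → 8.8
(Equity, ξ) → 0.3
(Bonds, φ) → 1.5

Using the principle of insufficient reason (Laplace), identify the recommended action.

Growth

Row averages: Growth=5.62, Value=0.74, Equity=-0.8, Cash=-0.1, Bonds=2.28
Highest average = 5.62 → Growth.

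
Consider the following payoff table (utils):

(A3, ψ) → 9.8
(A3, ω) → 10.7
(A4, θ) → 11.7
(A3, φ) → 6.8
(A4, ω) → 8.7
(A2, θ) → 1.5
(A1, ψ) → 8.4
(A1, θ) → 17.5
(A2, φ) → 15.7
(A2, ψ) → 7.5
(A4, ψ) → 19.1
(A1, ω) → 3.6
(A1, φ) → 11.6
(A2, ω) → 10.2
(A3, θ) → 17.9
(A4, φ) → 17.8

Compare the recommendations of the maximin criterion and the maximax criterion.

Row minima: A1=3.6, A2=1.5, A3=6.8, A4=8.7
Best worst-case = 8.7 → A4.
Row maxima: A1=17.5, A2=15.7, A3=17.9, A4=19.1
Best best-case = 19.1 → A4.

maximin → A4; maximax → A4 (agree)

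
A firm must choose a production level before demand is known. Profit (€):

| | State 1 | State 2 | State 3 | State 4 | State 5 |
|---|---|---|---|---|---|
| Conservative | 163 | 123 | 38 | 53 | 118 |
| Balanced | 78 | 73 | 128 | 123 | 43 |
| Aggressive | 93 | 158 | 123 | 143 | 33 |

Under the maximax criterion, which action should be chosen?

Row maxima: Conservative=163, Balanced=128, Aggressive=158
Best best-case = 163 → Conservative.

Conservative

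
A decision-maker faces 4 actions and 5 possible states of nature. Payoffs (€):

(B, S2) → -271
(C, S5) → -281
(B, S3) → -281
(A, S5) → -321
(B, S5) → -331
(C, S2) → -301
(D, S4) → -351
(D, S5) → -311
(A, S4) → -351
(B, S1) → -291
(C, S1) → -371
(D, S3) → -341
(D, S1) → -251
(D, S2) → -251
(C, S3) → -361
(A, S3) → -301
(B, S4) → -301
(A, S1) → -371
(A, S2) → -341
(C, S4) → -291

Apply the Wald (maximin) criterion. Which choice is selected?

Row minima: A=-371, B=-331, C=-371, D=-351
Best worst-case = -331 → B.

B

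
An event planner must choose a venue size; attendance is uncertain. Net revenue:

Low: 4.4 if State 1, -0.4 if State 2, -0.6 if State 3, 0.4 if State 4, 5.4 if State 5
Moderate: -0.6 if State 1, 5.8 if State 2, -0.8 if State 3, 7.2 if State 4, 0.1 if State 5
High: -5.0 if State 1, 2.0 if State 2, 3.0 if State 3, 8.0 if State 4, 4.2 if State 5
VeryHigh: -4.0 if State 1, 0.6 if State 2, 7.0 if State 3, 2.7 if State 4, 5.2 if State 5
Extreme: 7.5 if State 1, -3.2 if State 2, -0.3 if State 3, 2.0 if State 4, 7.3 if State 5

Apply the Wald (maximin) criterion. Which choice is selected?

Row minima: Low=-0.6, Moderate=-0.8, High=-5.0, VeryHigh=-4.0, Extreme=-3.2
Best worst-case = -0.6 → Low.

Low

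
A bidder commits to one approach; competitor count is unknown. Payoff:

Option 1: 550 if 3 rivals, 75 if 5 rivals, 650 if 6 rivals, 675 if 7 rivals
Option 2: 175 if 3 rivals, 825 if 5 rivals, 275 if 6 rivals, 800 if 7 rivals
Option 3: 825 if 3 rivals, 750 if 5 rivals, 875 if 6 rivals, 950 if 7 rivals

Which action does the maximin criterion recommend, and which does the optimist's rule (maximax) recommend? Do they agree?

maximin → Option 3; maximax → Option 3 (agree)

Row minima: Option 1=75, Option 2=175, Option 3=750
Best worst-case = 750 → Option 3.
Row maxima: Option 1=675, Option 2=825, Option 3=950
Best best-case = 950 → Option 3.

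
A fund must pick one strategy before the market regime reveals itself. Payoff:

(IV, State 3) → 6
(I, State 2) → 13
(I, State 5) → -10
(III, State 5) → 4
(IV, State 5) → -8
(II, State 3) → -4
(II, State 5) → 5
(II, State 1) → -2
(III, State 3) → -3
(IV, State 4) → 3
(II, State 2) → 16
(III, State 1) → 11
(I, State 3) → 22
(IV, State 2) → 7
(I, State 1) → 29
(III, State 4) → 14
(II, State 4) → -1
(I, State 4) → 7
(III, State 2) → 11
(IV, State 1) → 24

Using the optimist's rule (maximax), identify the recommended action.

Row maxima: I=29, II=16, III=14, IV=24
Best best-case = 29 → I.

I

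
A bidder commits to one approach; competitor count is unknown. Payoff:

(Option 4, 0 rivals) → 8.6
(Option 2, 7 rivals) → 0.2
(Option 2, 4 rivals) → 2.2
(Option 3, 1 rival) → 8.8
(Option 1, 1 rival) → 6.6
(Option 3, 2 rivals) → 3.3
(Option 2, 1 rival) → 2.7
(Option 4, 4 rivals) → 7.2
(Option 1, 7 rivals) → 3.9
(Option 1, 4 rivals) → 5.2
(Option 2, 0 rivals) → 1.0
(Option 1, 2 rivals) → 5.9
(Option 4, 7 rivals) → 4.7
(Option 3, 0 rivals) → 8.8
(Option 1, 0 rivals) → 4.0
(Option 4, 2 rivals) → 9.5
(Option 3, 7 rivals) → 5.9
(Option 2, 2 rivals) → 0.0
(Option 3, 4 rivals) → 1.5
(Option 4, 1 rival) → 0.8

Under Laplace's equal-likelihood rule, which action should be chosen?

Option 4

Row averages: Option 1=5.12, Option 2=1.22, Option 3=5.66, Option 4=6.16
Highest average = 6.16 → Option 4.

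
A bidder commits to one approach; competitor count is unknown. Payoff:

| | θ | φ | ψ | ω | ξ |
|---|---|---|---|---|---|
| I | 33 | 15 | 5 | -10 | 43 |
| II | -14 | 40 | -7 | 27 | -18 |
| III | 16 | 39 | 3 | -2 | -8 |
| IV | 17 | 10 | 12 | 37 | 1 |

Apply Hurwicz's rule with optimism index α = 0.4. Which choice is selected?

IV

I: 0.4·43 + 0.6·(-10) = 11.2
II: 0.4·40 + 0.6·(-18) = 5.2
III: 0.4·39 + 0.6·(-8) = 10.8
IV: 0.4·37 + 0.6·1 = 15.4
Highest Hurwicz score = 15.4 → IV.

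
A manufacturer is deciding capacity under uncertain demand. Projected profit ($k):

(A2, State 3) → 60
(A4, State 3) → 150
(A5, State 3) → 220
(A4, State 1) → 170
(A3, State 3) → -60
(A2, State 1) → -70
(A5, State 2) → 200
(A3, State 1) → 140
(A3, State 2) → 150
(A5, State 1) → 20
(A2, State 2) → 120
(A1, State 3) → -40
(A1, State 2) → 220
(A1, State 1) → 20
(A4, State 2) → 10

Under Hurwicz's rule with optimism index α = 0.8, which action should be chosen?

A5

A1: 0.8·220 + 0.2·(-40) = 168
A2: 0.8·120 + 0.2·(-70) = 82
A3: 0.8·150 + 0.2·(-60) = 108
A4: 0.8·170 + 0.2·10 = 138
A5: 0.8·220 + 0.2·20 = 180
Highest Hurwicz score = 180 → A5.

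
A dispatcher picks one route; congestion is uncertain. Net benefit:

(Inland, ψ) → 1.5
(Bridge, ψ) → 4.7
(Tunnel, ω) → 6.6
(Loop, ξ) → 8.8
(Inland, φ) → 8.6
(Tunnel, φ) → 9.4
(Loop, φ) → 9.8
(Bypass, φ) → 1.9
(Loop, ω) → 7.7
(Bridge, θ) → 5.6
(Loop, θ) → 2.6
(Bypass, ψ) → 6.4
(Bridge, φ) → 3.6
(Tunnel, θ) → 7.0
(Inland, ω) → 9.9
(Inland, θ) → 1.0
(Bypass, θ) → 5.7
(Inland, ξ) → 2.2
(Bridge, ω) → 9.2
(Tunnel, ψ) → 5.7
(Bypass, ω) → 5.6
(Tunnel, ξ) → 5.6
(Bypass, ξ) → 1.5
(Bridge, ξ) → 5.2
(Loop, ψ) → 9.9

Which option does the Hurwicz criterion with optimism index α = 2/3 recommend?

Tunnel: 2/3·9.4 + 1/3·5.6 = 122/15
Bypass: 2/3·6.4 + 1/3·1.5 = 143/30
Loop: 2/3·9.9 + 1/3·2.6 = 112/15
Inland: 2/3·9.9 + 1/3·1.0 = 104/15
Bridge: 2/3·9.2 + 1/3·3.6 = 22/3
Highest Hurwicz score = 122/15 → Tunnel.

Tunnel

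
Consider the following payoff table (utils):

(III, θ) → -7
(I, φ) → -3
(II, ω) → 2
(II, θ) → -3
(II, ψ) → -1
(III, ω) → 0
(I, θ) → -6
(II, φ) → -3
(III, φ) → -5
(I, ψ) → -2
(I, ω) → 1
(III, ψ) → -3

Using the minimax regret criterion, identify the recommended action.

II

Column bests: θ=-3, φ=-3, ψ=-1, ω=2.
I regrets: 3, 0, 1, 1 → max 3
II regrets: 0, 0, 0, 0 → max 0
III regrets: 4, 2, 2, 2 → max 4
Smallest max regret = 0 → II.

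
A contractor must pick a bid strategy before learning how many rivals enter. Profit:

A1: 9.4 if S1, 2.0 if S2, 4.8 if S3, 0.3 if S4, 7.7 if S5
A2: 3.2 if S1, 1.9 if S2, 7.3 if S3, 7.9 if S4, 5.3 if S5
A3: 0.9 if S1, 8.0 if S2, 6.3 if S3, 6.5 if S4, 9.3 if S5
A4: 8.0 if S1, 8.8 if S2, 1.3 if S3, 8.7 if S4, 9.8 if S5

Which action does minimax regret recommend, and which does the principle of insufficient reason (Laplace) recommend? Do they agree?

Column bests: S1=9.4, S2=8.8, S3=7.3, S4=8.7, S5=9.8.
A1 regrets: 0.0, 6.8, 2.5, 8.4, 2.1 → max 8.4
A2 regrets: 6.2, 6.9, 0.0, 0.8, 4.5 → max 6.9
A3 regrets: 8.5, 0.8, 1.0, 2.2, 0.5 → max 8.5
A4 regrets: 1.4, 0.0, 6.0, 0.0, 0.0 → max 6.0
Smallest max regret = 6.0 → A4.
Row averages: A1=4.84, A2=5.12, A3=6.2, A4=7.32
Highest average = 7.32 → A4.

minimax regret → A4; laplace → A4 (agree)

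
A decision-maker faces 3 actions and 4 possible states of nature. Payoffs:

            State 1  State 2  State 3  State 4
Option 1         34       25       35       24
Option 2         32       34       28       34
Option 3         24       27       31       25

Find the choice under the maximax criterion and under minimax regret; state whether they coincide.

Row maxima: Option 1=35, Option 2=34, Option 3=31
Best best-case = 35 → Option 1.
Column bests: State 1=34, State 2=34, State 3=35, State 4=34.
Option 1 regrets: 0, 9, 0, 10 → max 10
Option 2 regrets: 2, 0, 7, 0 → max 7
Option 3 regrets: 10, 7, 4, 9 → max 10
Smallest max regret = 7 → Option 2.

maximax → Option 1; minimax regret → Option 2 (disagree)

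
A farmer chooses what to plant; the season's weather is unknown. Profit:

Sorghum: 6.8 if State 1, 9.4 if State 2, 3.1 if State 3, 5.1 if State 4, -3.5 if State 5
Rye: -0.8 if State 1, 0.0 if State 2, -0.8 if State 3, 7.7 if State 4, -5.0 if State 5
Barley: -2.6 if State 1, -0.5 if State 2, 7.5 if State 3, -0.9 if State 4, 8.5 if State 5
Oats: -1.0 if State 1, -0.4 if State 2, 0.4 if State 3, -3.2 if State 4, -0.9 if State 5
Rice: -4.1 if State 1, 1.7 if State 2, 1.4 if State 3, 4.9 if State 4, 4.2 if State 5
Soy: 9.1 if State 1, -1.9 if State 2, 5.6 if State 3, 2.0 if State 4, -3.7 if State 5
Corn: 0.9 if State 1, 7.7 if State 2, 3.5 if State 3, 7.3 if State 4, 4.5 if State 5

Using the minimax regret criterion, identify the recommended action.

Column bests: State 1=9.1, State 2=9.4, State 3=7.5, State 4=7.7, State 5=8.5.
Sorghum regrets: 2.3, 0.0, 4.4, 2.6, 12.0 → max 12.0
Rye regrets: 9.9, 9.4, 8.3, 0.0, 13.5 → max 13.5
Barley regrets: 11.7, 9.9, 0.0, 8.6, 0.0 → max 11.7
Oats regrets: 10.1, 9.8, 7.1, 10.9, 9.4 → max 10.9
Rice regrets: 13.2, 7.7, 6.1, 2.8, 4.3 → max 13.2
Soy regrets: 0.0, 11.3, 1.9, 5.7, 12.2 → max 12.2
Corn regrets: 8.2, 1.7, 4.0, 0.4, 4.0 → max 8.2
Smallest max regret = 8.2 → Corn.

Corn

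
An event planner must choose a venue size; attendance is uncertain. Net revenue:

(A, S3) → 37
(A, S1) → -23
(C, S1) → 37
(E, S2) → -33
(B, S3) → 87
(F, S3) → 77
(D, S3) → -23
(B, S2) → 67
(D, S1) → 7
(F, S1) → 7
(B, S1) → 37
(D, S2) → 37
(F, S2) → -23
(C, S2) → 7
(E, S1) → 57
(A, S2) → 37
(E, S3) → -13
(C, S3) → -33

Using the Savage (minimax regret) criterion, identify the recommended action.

B

Column bests: S1=57, S2=67, S3=87.
A regrets: 80, 30, 50 → max 80
B regrets: 20, 0, 0 → max 20
C regrets: 20, 60, 120 → max 120
D regrets: 50, 30, 110 → max 110
E regrets: 0, 100, 100 → max 100
F regrets: 50, 90, 10 → max 90
Smallest max regret = 20 → B.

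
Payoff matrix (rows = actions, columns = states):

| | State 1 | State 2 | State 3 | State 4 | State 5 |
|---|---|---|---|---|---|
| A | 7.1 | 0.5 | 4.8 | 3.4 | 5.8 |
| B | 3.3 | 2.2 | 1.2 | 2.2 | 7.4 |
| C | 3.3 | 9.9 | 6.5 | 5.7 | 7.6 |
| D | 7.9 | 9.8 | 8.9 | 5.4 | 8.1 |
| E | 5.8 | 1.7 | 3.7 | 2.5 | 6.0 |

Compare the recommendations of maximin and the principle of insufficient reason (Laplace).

Row minima: A=0.5, B=1.2, C=3.3, D=5.4, E=1.7
Best worst-case = 5.4 → D.
Row averages: A=4.32, B=3.26, C=6.6, D=8.02, E=3.94
Highest average = 8.02 → D.

maximin → D; laplace → D (agree)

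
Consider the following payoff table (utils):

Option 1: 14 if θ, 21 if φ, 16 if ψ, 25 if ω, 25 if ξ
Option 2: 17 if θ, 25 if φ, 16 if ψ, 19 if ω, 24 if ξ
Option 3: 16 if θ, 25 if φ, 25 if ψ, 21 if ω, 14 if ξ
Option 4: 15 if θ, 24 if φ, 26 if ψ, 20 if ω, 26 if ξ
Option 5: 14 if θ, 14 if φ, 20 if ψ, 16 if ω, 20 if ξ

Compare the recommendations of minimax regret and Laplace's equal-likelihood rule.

minimax regret → Option 4; laplace → Option 4 (agree)

Column bests: θ=17, φ=25, ψ=26, ω=25, ξ=26.
Option 1 regrets: 3, 4, 10, 0, 1 → max 10
Option 2 regrets: 0, 0, 10, 6, 2 → max 10
Option 3 regrets: 1, 0, 1, 4, 12 → max 12
Option 4 regrets: 2, 1, 0, 5, 0 → max 5
Option 5 regrets: 3, 11, 6, 9, 6 → max 11
Smallest max regret = 5 → Option 4.
Row averages: Option 1=20.2, Option 2=20.2, Option 3=20.2, Option 4=22.2, Option 5=16.8
Highest average = 22.2 → Option 4.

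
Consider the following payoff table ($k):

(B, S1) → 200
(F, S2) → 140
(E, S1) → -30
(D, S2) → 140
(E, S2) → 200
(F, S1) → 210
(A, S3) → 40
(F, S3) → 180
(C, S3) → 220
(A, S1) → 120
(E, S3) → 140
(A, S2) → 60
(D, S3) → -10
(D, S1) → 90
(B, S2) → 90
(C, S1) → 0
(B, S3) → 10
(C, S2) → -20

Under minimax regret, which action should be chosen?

Column bests: S1=210, S2=200, S3=220.
A regrets: 90, 140, 180 → max 180
B regrets: 10, 110, 210 → max 210
C regrets: 210, 220, 0 → max 220
D regrets: 120, 60, 230 → max 230
E regrets: 240, 0, 80 → max 240
F regrets: 0, 60, 40 → max 60
Smallest max regret = 60 → F.

F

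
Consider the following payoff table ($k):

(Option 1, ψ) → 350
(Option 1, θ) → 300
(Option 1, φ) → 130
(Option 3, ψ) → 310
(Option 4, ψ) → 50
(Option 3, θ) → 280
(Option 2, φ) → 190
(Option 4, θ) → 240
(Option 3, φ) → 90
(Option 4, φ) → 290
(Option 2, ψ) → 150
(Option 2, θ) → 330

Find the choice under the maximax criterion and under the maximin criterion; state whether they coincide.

Row maxima: Option 1=350, Option 2=330, Option 3=310, Option 4=290
Best best-case = 350 → Option 1.
Row minima: Option 1=130, Option 2=150, Option 3=90, Option 4=50
Best worst-case = 150 → Option 2.

maximax → Option 1; maximin → Option 2 (disagree)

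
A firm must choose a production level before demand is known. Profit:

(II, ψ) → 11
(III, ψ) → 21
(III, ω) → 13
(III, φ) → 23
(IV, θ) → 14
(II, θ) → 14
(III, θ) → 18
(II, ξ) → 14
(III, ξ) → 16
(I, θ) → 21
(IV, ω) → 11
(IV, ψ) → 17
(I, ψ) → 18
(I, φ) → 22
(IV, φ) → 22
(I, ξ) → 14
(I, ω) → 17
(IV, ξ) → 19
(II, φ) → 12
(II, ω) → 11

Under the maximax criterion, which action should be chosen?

III

Row maxima: I=22, II=14, III=23, IV=22
Best best-case = 23 → III.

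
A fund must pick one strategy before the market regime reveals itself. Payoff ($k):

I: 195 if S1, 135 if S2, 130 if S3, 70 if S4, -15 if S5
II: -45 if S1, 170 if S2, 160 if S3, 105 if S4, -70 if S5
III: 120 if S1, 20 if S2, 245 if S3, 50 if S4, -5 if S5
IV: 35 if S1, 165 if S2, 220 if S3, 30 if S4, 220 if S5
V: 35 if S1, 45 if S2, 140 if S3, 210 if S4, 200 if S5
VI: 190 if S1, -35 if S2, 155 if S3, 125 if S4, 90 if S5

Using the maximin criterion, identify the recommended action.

V

Row minima: I=-15, II=-70, III=-5, IV=30, V=35, VI=-35
Best worst-case = 35 → V.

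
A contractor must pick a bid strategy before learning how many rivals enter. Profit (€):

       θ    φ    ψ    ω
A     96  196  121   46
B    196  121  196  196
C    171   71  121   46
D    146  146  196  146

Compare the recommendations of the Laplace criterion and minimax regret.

laplace → B; minimax regret → D (disagree)

Row averages: A=114.75, B=177.25, C=102.25, D=158.5
Highest average = 177.25 → B.
Column bests: θ=196, φ=196, ψ=196, ω=196.
A regrets: 100, 0, 75, 150 → max 150
B regrets: 0, 75, 0, 0 → max 75
C regrets: 25, 125, 75, 150 → max 150
D regrets: 50, 50, 0, 50 → max 50
Smallest max regret = 50 → D.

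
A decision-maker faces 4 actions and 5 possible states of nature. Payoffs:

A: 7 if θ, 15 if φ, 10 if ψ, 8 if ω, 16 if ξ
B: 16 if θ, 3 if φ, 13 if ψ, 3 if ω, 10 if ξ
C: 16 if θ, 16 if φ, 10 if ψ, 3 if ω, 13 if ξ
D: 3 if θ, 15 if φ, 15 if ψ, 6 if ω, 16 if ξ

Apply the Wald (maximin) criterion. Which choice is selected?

Row minima: A=7, B=3, C=3, D=3
Best worst-case = 7 → A.

A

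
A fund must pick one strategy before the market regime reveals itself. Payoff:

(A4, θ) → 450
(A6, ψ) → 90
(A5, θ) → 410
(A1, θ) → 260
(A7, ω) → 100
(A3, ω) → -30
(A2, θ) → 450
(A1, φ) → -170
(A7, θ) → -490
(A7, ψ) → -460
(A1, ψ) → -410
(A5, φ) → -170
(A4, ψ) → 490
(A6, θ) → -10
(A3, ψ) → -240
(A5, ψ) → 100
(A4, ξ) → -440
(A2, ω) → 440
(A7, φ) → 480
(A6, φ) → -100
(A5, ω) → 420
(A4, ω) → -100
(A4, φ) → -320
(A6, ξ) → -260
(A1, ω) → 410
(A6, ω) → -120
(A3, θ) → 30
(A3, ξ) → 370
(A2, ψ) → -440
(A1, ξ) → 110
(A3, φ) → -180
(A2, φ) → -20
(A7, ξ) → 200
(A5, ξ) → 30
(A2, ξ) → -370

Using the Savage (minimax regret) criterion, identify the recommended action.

Column bests: θ=450, φ=480, ψ=490, ω=440, ξ=370.
A1 regrets: 190, 650, 900, 30, 260 → max 900
A2 regrets: 0, 500, 930, 0, 740 → max 930
A3 regrets: 420, 660, 730, 470, 0 → max 730
A4 regrets: 0, 800, 0, 540, 810 → max 810
A5 regrets: 40, 650, 390, 20, 340 → max 650
A6 regrets: 460, 580, 400, 560, 630 → max 630
A7 regrets: 940, 0, 950, 340, 170 → max 950
Smallest max regret = 630 → A6.

A6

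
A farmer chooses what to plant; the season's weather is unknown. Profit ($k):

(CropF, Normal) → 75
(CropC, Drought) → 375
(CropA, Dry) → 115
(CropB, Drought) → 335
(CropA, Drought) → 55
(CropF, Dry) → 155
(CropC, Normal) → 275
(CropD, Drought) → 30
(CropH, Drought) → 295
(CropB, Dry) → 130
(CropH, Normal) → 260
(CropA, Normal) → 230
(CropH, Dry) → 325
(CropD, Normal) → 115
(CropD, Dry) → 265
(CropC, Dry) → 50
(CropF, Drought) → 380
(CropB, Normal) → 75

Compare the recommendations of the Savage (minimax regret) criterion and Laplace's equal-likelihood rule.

minimax regret → CropH; laplace → CropH (agree)

Column bests: Drought=380, Dry=325, Normal=275.
CropF regrets: 0, 170, 200 → max 200
CropC regrets: 5, 275, 0 → max 275
CropA regrets: 325, 210, 45 → max 325
CropD regrets: 350, 60, 160 → max 350
CropB regrets: 45, 195, 200 → max 200
CropH regrets: 85, 0, 15 → max 85
Smallest max regret = 85 → CropH.
Row averages: CropF=610/3, CropC=700/3, CropA=400/3, CropD=410/3, CropB=180, CropH=880/3
Highest average = 880/3 → CropH.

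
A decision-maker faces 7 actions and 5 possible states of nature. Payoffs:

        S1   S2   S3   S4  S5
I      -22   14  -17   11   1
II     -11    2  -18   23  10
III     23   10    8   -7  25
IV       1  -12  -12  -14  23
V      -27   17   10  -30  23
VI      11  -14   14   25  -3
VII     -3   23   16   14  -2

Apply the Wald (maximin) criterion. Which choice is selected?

Row minima: I=-22, II=-18, III=-7, IV=-14, V=-30, VI=-14, VII=-3
Best worst-case = -3 → VII.

VII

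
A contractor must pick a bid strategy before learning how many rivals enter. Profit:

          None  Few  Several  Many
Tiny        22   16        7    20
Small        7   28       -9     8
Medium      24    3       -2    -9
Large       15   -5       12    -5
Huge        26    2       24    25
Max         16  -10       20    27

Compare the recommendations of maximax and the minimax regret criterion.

maximax → Small; minimax regret → Tiny (disagree)

Row maxima: Tiny=22, Small=28, Medium=24, Large=15, Huge=26, Max=27
Best best-case = 28 → Small.
Column bests: None=26, Few=28, Several=24, Many=27.
Tiny regrets: 4, 12, 17, 7 → max 17
Small regrets: 19, 0, 33, 19 → max 33
Medium regrets: 2, 25, 26, 36 → max 36
Large regrets: 11, 33, 12, 32 → max 33
Huge regrets: 0, 26, 0, 2 → max 26
Max regrets: 10, 38, 4, 0 → max 38
Smallest max regret = 17 → Tiny.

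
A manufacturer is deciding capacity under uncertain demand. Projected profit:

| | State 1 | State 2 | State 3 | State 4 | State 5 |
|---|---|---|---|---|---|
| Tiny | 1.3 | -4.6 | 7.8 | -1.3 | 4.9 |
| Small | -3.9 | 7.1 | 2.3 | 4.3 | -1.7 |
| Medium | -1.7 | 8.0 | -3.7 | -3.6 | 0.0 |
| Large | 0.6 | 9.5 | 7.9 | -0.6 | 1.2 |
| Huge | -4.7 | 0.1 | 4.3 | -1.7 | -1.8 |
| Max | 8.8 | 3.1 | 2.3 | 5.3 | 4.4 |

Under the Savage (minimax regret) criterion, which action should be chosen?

Max

Column bests: State 1=8.8, State 2=9.5, State 3=7.9, State 4=5.3, State 5=4.9.
Tiny regrets: 7.5, 14.1, 0.1, 6.6, 0.0 → max 14.1
Small regrets: 12.7, 2.4, 5.6, 1.0, 6.6 → max 12.7
Medium regrets: 10.5, 1.5, 11.6, 8.9, 4.9 → max 11.6
Large regrets: 8.2, 0.0, 0.0, 5.9, 3.7 → max 8.2
Huge regrets: 13.5, 9.4, 3.6, 7.0, 6.7 → max 13.5
Max regrets: 0.0, 6.4, 5.6, 0.0, 0.5 → max 6.4
Smallest max regret = 6.4 → Max.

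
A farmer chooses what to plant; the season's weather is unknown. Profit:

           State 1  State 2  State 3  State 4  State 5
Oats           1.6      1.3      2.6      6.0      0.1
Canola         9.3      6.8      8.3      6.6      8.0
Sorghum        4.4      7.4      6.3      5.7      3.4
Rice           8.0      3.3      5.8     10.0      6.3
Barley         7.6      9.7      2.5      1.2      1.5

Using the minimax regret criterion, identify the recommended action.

Column bests: State 1=9.3, State 2=9.7, State 3=8.3, State 4=10.0, State 5=8.0.
Oats regrets: 7.7, 8.4, 5.7, 4.0, 7.9 → max 8.4
Canola regrets: 0.0, 2.9, 0.0, 3.4, 0.0 → max 3.4
Sorghum regrets: 4.9, 2.3, 2.0, 4.3, 4.6 → max 4.9
Rice regrets: 1.3, 6.4, 2.5, 0.0, 1.7 → max 6.4
Barley regrets: 1.7, 0.0, 5.8, 8.8, 6.5 → max 8.8
Smallest max regret = 3.4 → Canola.

Canola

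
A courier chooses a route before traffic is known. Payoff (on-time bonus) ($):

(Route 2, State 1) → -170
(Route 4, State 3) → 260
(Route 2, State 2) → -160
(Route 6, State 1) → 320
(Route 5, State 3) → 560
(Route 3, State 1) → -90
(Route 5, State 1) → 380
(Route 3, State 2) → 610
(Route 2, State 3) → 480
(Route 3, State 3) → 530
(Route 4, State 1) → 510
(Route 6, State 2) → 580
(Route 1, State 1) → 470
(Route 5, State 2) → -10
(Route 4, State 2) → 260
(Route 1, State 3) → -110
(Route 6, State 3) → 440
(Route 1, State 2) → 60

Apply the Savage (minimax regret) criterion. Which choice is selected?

Route 6

Column bests: State 1=510, State 2=610, State 3=560.
Route 1 regrets: 40, 550, 670 → max 670
Route 2 regrets: 680, 770, 80 → max 770
Route 3 regrets: 600, 0, 30 → max 600
Route 4 regrets: 0, 350, 300 → max 350
Route 5 regrets: 130, 620, 0 → max 620
Route 6 regrets: 190, 30, 120 → max 190
Smallest max regret = 190 → Route 6.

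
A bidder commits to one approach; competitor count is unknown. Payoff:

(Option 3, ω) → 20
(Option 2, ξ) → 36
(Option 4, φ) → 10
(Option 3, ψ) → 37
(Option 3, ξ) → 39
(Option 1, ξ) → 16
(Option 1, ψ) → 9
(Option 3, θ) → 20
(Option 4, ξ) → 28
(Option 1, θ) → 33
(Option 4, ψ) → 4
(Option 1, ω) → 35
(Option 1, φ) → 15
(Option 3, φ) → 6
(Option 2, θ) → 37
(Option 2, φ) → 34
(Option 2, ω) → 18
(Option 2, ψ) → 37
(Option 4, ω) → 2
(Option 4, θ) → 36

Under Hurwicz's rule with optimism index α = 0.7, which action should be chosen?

Option 1: 0.7·35 + 0.3·9 = 27.2
Option 2: 0.7·37 + 0.3·18 = 31.3
Option 3: 0.7·39 + 0.3·6 = 29.1
Option 4: 0.7·36 + 0.3·2 = 25.8
Highest Hurwicz score = 31.3 → Option 2.

Option 2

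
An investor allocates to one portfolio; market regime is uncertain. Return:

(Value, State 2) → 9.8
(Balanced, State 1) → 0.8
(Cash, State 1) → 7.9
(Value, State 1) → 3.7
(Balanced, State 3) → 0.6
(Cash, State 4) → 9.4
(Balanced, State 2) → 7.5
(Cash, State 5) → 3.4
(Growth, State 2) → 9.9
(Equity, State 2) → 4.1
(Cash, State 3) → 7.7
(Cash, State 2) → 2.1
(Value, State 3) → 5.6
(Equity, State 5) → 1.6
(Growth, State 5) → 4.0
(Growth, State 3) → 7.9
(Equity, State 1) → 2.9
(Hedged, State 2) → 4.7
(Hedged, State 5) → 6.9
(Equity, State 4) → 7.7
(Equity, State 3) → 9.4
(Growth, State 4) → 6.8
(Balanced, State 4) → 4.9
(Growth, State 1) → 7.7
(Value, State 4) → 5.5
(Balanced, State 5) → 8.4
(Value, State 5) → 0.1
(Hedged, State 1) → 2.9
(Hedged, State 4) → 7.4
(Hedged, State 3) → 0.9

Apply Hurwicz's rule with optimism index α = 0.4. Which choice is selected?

Growth

Value: 0.4·9.8 + 0.6·0.1 = 3.98
Hedged: 0.4·7.4 + 0.6·0.9 = 3.5
Cash: 0.4·9.4 + 0.6·2.1 = 5.02
Balanced: 0.4·8.4 + 0.6·0.6 = 3.72
Growth: 0.4·9.9 + 0.6·4.0 = 6.36
Equity: 0.4·9.4 + 0.6·1.6 = 4.72
Highest Hurwicz score = 6.36 → Growth.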